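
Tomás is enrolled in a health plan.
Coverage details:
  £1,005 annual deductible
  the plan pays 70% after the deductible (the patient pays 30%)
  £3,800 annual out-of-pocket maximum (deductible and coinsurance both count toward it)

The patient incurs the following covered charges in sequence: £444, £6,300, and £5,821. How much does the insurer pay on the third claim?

£4,747.70

Claim 1 — £444: fully absorbed by the deductible. Cost to patient: £444. OOP to date £444. Plan pays £444 − £444 = £0.
Claim 2 — £6,300: £561 to deductible, leaving £5,739; patient's 30% is £1,721.70. Cost to patient: £2,282.70. OOP to date £2,726.70. Plan pays £6,300 − £2,282.70 = £4,017.30.
Claim 3 — £5,821: 30% coinsurance on £5,821 = £1,746.30. OOP would hit £4,473 > £3,800, so the cap limits the patient to £3,800 − £2,726.70 = £1,073.30. Insurer: £5,821 − £1,073.30 = £4,747.70.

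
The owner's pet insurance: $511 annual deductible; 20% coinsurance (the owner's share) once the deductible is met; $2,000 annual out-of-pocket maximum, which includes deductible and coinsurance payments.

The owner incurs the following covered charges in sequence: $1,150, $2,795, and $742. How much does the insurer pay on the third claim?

$593.60

#1 ($1,150): $511 finishes the deductible; $639 goes to coinsurance; 20% of $639 = $127.80. Cost to owner: $638.80. OOP to date $638.80. Insurer: $1,150 − $638.80 = $511.20.
#2 ($2,795): deductible met; 20% of $2,795 = $559. Owner pays $559; OOP now $1,197.80. Insurer: $2,795 − $559 = $2,236.
#3 ($742): 20% coinsurance on $742 = $148.40. Owner owes $148.40 (running OOP $1,346.20). Plan pays $742 − $148.40 = $593.60.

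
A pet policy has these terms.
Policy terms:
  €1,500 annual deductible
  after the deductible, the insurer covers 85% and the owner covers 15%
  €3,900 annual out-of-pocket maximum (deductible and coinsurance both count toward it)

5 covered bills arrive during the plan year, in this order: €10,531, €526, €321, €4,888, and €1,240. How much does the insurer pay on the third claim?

Claim 1 — €10,531: €1,500 finishes the deductible; €9,031 goes to coinsurance; owner's 15% is €1,354.65. Owner pays €2,854.65; OOP now €2,854.65. Plan pays €10,531 − €2,854.65 = €7,676.35.
Claim 2 — €526: deductible already satisfied, so owner's share is 15% × €526 = €78.90. Owner owes €78.90 (running OOP €2,933.55). Insurer: €526 − €78.90 = €447.10.
Claim 3 — €321: 15% coinsurance on €321 = €48.15. Owner owes €48.15 (running OOP €2,981.70). Insurer: €321 − €48.15 = €272.85.

€272.85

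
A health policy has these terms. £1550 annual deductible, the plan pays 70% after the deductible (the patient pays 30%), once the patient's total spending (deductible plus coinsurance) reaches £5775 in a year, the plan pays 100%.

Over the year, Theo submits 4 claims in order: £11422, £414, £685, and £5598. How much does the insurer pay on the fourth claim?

£4664.30

Claim 1 (£11422): £1550 finishes the deductible; £9872 goes to coinsurance; 30% of £9872 = £2961.60. Patient pays £4511.60; OOP now £4511.60. Insurer: £11422 − £4511.60 = £6910.40.
Claim 2 (£414): deductible already satisfied, so patient's share is 30% × £414 = £124.20. Patient pays £124.20; OOP now £4635.80. Insurer: £414 − £124.20 = £289.80.
Claim 3 (£685): deductible met; 30% of £685 = £205.50. Patient pays £205.50; OOP now £4841.30. Insurer: £685 − £205.50 = £479.50.
Claim 4 (£5598): 30% coinsurance on £5598 = £1679.40. That would push OOP to £6520.70, over the £5775 cap, so patient pays £5775 − £4841.30 = £933.70. Insurer: £5598 − £933.70 = £4664.30.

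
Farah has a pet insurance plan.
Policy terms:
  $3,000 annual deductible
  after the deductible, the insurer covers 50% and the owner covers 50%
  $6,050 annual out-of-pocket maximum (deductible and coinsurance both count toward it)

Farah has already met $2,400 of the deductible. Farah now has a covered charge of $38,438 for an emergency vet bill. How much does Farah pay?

$2,400 of the $3,000 deductible is already met, leaving $600.
The remaining $37,838 (= $38,438 − $600) moves to coinsurance.
Owner's 50% share of $37,838 is $18,919.
Owner responsibility before any cap: $600 + $18,919 = $19,519.
Year-to-date out-of-pocket would reach $2,400 + $19,519 = $21,919, above the $6,050 maximum, so the owner pays only $6,050 − $2,400 = $3,650.

$3,650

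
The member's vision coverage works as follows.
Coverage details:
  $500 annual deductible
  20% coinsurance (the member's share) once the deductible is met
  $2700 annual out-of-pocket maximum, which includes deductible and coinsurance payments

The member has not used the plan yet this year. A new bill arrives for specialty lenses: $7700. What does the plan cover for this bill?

$5760

Nothing has been paid toward the $500 deductible, so the first $500 of this charge is applied there.
After the $500 deductible portion, $7700 − $500 = $7200 is subject to coinsurance.
Coinsurance: $7200 × 20% = $1440.
Member responsibility before any cap: $500 + $1440 = $1940.
Cumulative spending $0 + $1940 = $1940 stays under the $2700 maximum.
Insurer pays the balance: $7700 − $1940 = $5760.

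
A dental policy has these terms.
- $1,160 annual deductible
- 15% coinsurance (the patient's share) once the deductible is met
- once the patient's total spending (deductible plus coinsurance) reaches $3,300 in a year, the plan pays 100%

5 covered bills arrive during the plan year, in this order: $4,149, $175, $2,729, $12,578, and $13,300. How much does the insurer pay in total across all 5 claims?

Claim 1 — $4,149: $1,160 to deductible, leaving $2,989; 15% of $2,989 = $448.35. Cost to patient: $1,608.35. OOP to date $1,608.35. Insurer: $4,149 − $1,608.35 = $2,540.65.
Claim 2 — $175: 15% coinsurance on $175 = $26.25. Patient pays $26.25; OOP now $1,634.60. Plan pays $175 − $26.25 = $148.75.
Claim 3 — $2,729: deductible met; 15% of $2,729 = $409.35. Patient owes $409.35 (running OOP $2,043.95). Insurer: $2,729 − $409.35 = $2,319.65.
Claim 4 — $12,578: deductible already satisfied, so patient's share is 15% × $12,578 = $1,886.70. Adding that to $2,043.95 gives $3,930.65, past the $3,300 cap; patient pays only $3,300 − $2,043.95 = $1,256.05. Plan pays $12,578 − $1,256.05 = $11,321.95.
Claim 5 — $13,300: deductible already satisfied, so patient's share is 15% × $13,300 = $1,995. That would push OOP to $5,295, over the $3,300 cap, so patient pays $3,300 − $3,300 = $0. Plan pays $13,300 − $0 = $13,300.
Insurer total = bills − patient's total = $32,931 − $3,300 = $29,631.

$29,631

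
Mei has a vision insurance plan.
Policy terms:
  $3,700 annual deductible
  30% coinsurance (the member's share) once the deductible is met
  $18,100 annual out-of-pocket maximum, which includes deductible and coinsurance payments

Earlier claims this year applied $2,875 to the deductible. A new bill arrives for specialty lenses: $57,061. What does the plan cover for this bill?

$2,875 of the $3,700 deductible is already met, leaving $825.
After the $825 deductible portion, $57,061 − $825 = $56,236 is subject to coinsurance.
Member's 30% share of $56,236 is $16,870.80.
Member responsibility before any cap: $825 + $16,870.80 = $17,695.80.
Adding $17,695.80 to the $2,875 already spent would give $20,570.80, which exceeds the $18,100 cap; the member pays just $18,100 − $2,875 = $15,225.
Insurer pays the balance: $57,061 − $15,225 = $41,836.

$41,836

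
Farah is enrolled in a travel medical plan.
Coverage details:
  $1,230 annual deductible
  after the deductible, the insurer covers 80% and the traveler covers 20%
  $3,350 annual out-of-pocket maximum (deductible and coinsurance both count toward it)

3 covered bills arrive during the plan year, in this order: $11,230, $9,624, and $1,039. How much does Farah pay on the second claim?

Bill 1, $11,230: deductible takes $1,230, $10,000 remains; traveler's 20% is $2,000. Cost to traveler: $3,230. OOP to date $3,230.
Bill 2, $9,624: deductible already satisfied, so traveler's share is 20% × $9,624 = $1,924.80. Adding that to $3,230 gives $5,154.80, past the $3,350 cap; traveler pays only $3,350 − $3,230 = $120.

$120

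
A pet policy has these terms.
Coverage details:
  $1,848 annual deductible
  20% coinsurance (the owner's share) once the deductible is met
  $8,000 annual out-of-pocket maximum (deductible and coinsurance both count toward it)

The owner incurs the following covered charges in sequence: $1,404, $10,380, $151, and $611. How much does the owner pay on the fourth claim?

$122.20

Claim 1 — $1,404: all of it applies to the deductible. Cost to owner: $1,404. OOP to date $1,404.
Claim 2 — $10,380: deductible takes $444, $9,936 remains; owner's 20% is $1,987.20. Cost to owner: $2,431.20. OOP to date $3,835.20.
Claim 3 — $151: deductible met; 20% of $151 = $30.20. Owner pays $30.20; OOP now $3,865.40.
Claim 4 — $611: deductible already satisfied, so owner's share is 20% × $611 = $122.20. Owner pays $122.20; OOP now $3,987.60.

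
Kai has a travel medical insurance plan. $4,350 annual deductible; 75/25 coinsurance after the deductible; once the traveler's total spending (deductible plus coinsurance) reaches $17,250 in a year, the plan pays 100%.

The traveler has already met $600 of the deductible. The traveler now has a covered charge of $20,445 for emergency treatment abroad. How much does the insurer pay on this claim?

$12,521.25

Deductible still to meet: $4,350 − $600 = $3,750.
After the $3,750 deductible portion, $20,445 − $3,750 = $16,695 is subject to coinsurance.
25% of $16,695 = $4,173.75 falls to the traveler.
So the traveler owes $3,750 + $4,173.75 = $7,923.75 before any cap.
Year-to-date out-of-pocket becomes $600 + $7,923.75 = $8,523.75, still under the $17,250 maximum, so no cap applies.
The insurer covers the remainder: $20,445 − $7,923.75 = $12,521.25.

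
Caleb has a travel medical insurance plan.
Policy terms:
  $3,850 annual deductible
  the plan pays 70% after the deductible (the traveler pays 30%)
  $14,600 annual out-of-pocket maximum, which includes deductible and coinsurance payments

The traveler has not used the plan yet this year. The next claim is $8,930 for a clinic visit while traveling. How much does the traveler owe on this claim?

The full $3,850 deductible is still open; $3,850 of this bill applies to it.
After the $3,850 deductible portion, $8,930 − $3,850 = $5,080 is subject to coinsurance.
Traveler's 30% share of $5,080 is $1,524.
That puts the traveler's cost at $3,850 + $1,524 = $5,374 before any cap.
Total out-of-pocket so far would be $0 + $5,374 = $5,374, below the $14,600 cap — no reduction.

$5,374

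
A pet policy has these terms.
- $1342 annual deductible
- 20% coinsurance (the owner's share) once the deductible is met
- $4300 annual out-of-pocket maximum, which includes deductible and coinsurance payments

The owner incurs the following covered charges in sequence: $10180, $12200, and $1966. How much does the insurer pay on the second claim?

#1 ($10180): $1342 finishes the deductible; $8838 goes to coinsurance; coinsurance $8838 × 20% = $1767.60. Cost to owner: $3109.60. OOP to date $3109.60. Plan pays $10180 − $3109.60 = $7070.40.
#2 ($12200): deductible met; 20% of $12200 = $2440. That would push OOP to $5549.60, over the $4300 cap, so owner pays $4300 − $3109.60 = $1190.40. Plan pays $12200 − $1190.40 = $11009.60.

$11009.60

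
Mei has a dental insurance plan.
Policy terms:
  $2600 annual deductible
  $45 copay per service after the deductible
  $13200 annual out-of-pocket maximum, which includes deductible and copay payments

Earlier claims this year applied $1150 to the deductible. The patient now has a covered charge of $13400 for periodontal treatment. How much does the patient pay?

$1495

Remaining deductible: $2600 − $1150 = $1450.
That leaves $13400 − $1450 = $11950 for the copay.
Copay on this service: $45.
That puts the patient's cost at $1450 + $45 = $1495 before any cap.
Cumulative spending $1150 + $1495 = $2645 stays under the $13200 maximum.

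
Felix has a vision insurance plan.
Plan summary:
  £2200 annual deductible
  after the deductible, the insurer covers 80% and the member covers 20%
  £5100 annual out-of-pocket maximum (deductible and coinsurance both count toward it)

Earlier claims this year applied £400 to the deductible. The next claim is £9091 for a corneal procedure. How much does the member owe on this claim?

£3258.20

£400 of the £2200 deductible is already met, leaving £1800.
The remaining £7291 (= £9091 − £1800) moves to coinsurance.
Coinsurance: £7291 × 20% = £1458.20.
Member responsibility before any cap: £1800 + £1458.20 = £3258.20.
Year-to-date out-of-pocket becomes £400 + £3258.20 = £3658.20, still under the £5100 maximum, so no cap applies.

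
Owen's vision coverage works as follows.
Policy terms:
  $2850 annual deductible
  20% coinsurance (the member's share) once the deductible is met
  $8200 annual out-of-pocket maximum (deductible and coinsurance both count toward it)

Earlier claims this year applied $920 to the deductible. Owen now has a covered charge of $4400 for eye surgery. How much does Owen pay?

$2424

Remaining deductible: $2850 − $920 = $1930.
The remaining $2470 (= $4400 − $1930) moves to coinsurance.
Member's 20% share of $2470 is $494.
So the member owes $1930 + $494 = $2424 before any cap.
Cumulative spending $920 + $2424 = $3344 stays under the $8200 maximum.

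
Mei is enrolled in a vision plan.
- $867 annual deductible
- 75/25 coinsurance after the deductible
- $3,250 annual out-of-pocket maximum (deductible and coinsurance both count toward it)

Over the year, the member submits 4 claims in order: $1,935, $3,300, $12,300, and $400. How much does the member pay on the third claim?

Bill 1, $1,935: $867 finishes the deductible; $1,068 goes to coinsurance; 25% of $1,068 = $267. Member pays $1,134; OOP now $1,134.
Bill 2, $3,300: 25% coinsurance on $3,300 = $825. Member owes $825 (running OOP $1,959).
Bill 3, $12,300: deductible already satisfied, so member's share is 25% × $12,300 = $3,075. Adding that to $1,959 gives $5,034, past the $3,250 cap; member pays only $3,250 − $1,959 = $1,291.

$1,291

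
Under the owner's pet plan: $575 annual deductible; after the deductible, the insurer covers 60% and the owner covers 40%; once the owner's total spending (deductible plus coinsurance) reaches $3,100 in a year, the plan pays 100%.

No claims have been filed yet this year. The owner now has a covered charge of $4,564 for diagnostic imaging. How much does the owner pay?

$2,170.60

Nothing has been paid toward the $575 deductible, so the first $575 of this charge is applied there.
After the $575 deductible portion, $4,564 − $575 = $3,989 is subject to coinsurance.
Owner's 40% share of $3,989 is $1,595.60.
That puts the owner's cost at $575 + $1,595.60 = $2,170.60 before any cap.
Cumulative spending $0 + $2,170.60 = $2,170.60 stays under the $3,100 maximum.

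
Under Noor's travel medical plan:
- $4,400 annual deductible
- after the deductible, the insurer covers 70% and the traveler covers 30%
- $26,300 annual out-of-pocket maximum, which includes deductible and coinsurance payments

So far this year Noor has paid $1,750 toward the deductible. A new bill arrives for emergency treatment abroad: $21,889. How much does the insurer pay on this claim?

$1,750 of the $4,400 deductible is already met, leaving $2,650.
That leaves $21,889 − $2,650 = $19,239 for coinsurance.
30% of $19,239 = $5,771.70 falls to the traveler.
Traveler responsibility before any cap: $2,650 + $5,771.70 = $8,421.70.
Cumulative spending $1,750 + $8,421.70 = $10,171.70 stays under the $26,300 maximum.
The plan picks up $21,889 − $8,421.70 = $13,467.30.

$13,467.30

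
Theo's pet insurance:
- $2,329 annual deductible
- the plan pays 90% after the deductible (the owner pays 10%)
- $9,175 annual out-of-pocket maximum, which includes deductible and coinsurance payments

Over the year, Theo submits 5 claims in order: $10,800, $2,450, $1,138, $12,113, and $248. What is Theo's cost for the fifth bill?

$24.80

Claim 1 ($10,800): deductible takes $2,329, $8,471 remains; 10% of $8,471 = $847.10. Cost to owner: $3,176.10. OOP to date $3,176.10.
Claim 2 ($2,450): deductible met; 10% of $2,450 = $245. Owner pays $245; OOP now $3,421.10.
Claim 3 ($1,138): deductible met; 10% of $1,138 = $113.80. Owner pays $113.80; OOP now $3,534.90.
Claim 4 ($12,113): deductible already satisfied, so owner's share is 10% × $12,113 = $1,211.30. Owner owes $1,211.30 (running OOP $4,746.20).
Claim 5 ($248): 10% coinsurance on $248 = $24.80. Owner pays $24.80; OOP now $4,771.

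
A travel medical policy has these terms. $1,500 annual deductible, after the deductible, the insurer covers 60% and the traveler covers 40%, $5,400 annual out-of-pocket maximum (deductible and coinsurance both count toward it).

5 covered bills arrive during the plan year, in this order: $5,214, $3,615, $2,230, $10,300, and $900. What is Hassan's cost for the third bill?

Claim 1 ($5,214): $1,500 to deductible, leaving $3,714; 40% of $3,714 = $1,485.60. Traveler pays $2,985.60; OOP now $2,985.60.
Claim 2 ($3,615): deductible already satisfied, so traveler's share is 40% × $3,615 = $1,446. Traveler owes $1,446 (running OOP $4,431.60).
Claim 3 ($2,230): deductible already satisfied, so traveler's share is 40% × $2,230 = $892. Traveler pays $892; OOP now $5,323.60.

$892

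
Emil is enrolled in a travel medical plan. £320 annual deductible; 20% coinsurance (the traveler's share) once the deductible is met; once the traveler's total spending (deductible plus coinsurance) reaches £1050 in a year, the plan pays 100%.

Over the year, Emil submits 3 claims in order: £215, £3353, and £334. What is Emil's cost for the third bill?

£66.80

Claim 1 — £215: all of it applies to the deductible. Cost to traveler: £215. OOP to date £215.
Claim 2 — £3353: deductible takes £105, £3248 remains; 20% of £3248 = £649.60. Traveler pays £754.60; OOP now £969.60.
Claim 3 — £334: deductible met; 20% of £334 = £66.80. Traveler pays £66.80; OOP now £1036.40.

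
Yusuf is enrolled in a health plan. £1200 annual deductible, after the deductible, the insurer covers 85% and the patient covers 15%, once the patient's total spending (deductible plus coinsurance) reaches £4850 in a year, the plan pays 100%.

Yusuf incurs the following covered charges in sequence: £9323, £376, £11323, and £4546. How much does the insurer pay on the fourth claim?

£3869.30

Claim 1 — £9323: £1200 finishes the deductible; £8123 goes to coinsurance; coinsurance £8123 × 15% = £1218.45. Patient owes £2418.45 (running OOP £2418.45). Plan pays £9323 − £2418.45 = £6904.55.
Claim 2 — £376: 15% coinsurance on £376 = £56.40. Patient pays £56.40; OOP now £2474.85. Plan pays £376 − £56.40 = £319.60.
Claim 3 — £11323: deductible already satisfied, so patient's share is 15% × £11323 = £1698.45. Cost to patient: £1698.45. OOP to date £4173.30. Plan pays £11323 − £1698.45 = £9624.55.
Claim 4 — £4546: 15% coinsurance on £4546 = £681.90. OOP would hit £4855.20 > £4850, so the cap limits the patient to £4850 − £4173.30 = £676.70. Plan pays £4546 − £676.70 = £3869.30.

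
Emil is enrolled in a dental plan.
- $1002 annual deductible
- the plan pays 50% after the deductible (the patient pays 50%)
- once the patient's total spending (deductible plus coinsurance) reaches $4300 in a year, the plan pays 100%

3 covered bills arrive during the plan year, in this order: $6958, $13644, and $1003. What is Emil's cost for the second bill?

$320

Bill 1, $6958: $1002 finishes the deductible; $5956 goes to coinsurance; 50% of $5956 = $2978. Patient owes $3980 (running OOP $3980).
Bill 2, $13644: deductible met; 50% of $13644 = $6822. That would push OOP to $10802, over the $4300 cap, so patient pays $4300 − $3980 = $320.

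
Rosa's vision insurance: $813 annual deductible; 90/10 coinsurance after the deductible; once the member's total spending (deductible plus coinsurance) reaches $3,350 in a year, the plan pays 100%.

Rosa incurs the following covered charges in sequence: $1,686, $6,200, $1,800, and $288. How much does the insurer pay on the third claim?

Bill 1, $1,686: deductible takes $813, $873 remains; 10% of $873 = $87.30. Member pays $900.30; OOP now $900.30. Plan pays $1,686 − $900.30 = $785.70.
Bill 2, $6,200: deductible met; 10% of $6,200 = $620. Member pays $620; OOP now $1,520.30. Insurer: $6,200 − $620 = $5,580.
Bill 3, $1,800: deductible already satisfied, so member's share is 10% × $1,800 = $180. Cost to member: $180. OOP to date $1,700.30. Plan pays $1,800 − $180 = $1,620.

$1,620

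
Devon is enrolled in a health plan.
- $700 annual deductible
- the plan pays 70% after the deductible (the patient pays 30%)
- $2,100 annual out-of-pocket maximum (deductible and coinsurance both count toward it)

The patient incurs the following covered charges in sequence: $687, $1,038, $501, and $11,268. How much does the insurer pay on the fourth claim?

$10,325.80

Claim 1 — $687: entire amount goes to the deductible. Patient pays $687; OOP now $687. Plan pays $687 − $687 = $0.
Claim 2 — $1,038: $13 finishes the deductible; $1,025 goes to coinsurance; coinsurance $1,025 × 30% = $307.50. Patient pays $320.50; OOP now $1,007.50. Plan pays $1,038 − $320.50 = $717.50.
Claim 3 — $501: 30% coinsurance on $501 = $150.30. Patient pays $150.30; OOP now $1,157.80. Plan pays $501 − $150.30 = $350.70.
Claim 4 — $11,268: deductible already satisfied, so patient's share is 30% × $11,268 = $3,380.40. Adding that to $1,157.80 gives $4,538.20, past the $2,100 cap; patient pays only $2,100 − $1,157.80 = $942.20. Insurer: $11,268 − $942.20 = $10,325.80.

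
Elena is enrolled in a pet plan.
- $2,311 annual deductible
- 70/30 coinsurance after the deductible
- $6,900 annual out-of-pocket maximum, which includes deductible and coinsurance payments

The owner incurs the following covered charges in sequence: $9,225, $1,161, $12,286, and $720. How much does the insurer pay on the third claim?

$10,119.50

#1 ($9,225): $2,311 to deductible, leaving $6,914; 30% of $6,914 = $2,074.20. Owner pays $4,385.20; OOP now $4,385.20. Insurer: $9,225 − $4,385.20 = $4,839.80.
#2 ($1,161): deductible already satisfied, so owner's share is 30% × $1,161 = $348.30. Owner pays $348.30; OOP now $4,733.50. Insurer: $1,161 − $348.30 = $812.70.
#3 ($12,286): deductible met; 30% of $12,286 = $3,685.80. OOP would hit $8,419.30 > $6,900, so the cap limits the owner to $6,900 − $4,733.50 = $2,166.50. Plan pays $12,286 − $2,166.50 = $10,119.50.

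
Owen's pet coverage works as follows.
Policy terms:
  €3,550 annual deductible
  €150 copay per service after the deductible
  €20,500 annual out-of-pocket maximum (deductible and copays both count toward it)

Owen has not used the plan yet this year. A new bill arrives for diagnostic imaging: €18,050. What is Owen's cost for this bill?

The full €3,550 deductible is still open; €3,550 of this bill applies to it.
The remaining €14,500 (= €18,050 − €3,550) moves to the copay.
Copay on this service: €150.
So the owner owes €3,550 + €150 = €3,700 before any cap.
Year-to-date out-of-pocket becomes €0 + €3,700 = €3,700, still under the €20,500 maximum, so no cap applies.

€3,700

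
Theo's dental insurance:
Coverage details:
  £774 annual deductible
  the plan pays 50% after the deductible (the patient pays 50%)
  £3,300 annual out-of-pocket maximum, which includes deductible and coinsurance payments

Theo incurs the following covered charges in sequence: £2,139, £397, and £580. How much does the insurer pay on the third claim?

Claim 1 — £2,139: £774 to deductible, leaving £1,365; coinsurance £1,365 × 50% = £682.50. Patient pays £1,456.50; OOP now £1,456.50. Insurer: £2,139 − £1,456.50 = £682.50.
Claim 2 — £397: 50% coinsurance on £397 = £198.50. Patient owes £198.50 (running OOP £1,655). Plan pays £397 − £198.50 = £198.50.
Claim 3 — £580: deductible already satisfied, so patient's share is 50% × £580 = £290. Cost to patient: £290. OOP to date £1,945. Insurer: £580 − £290 = £290.

£290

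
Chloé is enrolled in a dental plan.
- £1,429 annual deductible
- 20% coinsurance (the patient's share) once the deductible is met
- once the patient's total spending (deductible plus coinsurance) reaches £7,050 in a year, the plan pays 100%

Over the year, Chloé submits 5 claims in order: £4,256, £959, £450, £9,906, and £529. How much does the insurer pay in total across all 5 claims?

Claim 1 — £4,256: deductible takes £1,429, £2,827 remains; 20% of £2,827 = £565.40. Cost to patient: £1,994.40. OOP to date £1,994.40. Insurer: £4,256 − £1,994.40 = £2,261.60.
Claim 2 — £959: 20% coinsurance on £959 = £191.80. Cost to patient: £191.80. OOP to date £2,186.20. Plan pays £959 − £191.80 = £767.20.
Claim 3 — £450: deductible met; 20% of £450 = £90. Cost to patient: £90. OOP to date £2,276.20. Plan pays £450 − £90 = £360.
Claim 4 — £9,906: 20% coinsurance on £9,906 = £1,981.20. Patient owes £1,981.20 (running OOP £4,257.40). Plan pays £9,906 − £1,981.20 = £7,924.80.
Claim 5 — £529: deductible already satisfied, so patient's share is 20% × £529 = £105.80. Patient owes £105.80 (running OOP £4,363.20). Plan pays £529 − £105.80 = £423.20.
Insurer total: £2,261.60 + £767.20 + £360 + £7,924.80 + £423.20 = £11,736.80.

£11,736.80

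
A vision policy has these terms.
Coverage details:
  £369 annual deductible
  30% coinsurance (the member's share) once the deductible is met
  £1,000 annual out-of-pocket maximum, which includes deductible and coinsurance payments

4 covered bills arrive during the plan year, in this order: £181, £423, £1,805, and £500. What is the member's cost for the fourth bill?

£19

Bill 1, £181: all of it applies to the deductible. Member pays £181; OOP now £181.
Bill 2, £423: £188 to deductible, leaving £235; member's 30% is £70.50. Cost to member: £258.50. OOP to date £439.50.
Bill 3, £1,805: 30% coinsurance on £1,805 = £541.50. Member owes £541.50 (running OOP £981).
Bill 4, £500: deductible met; 30% of £500 = £150. That would push OOP to £1,131, over the £1,000 cap, so member pays £1,000 − £981 = £19.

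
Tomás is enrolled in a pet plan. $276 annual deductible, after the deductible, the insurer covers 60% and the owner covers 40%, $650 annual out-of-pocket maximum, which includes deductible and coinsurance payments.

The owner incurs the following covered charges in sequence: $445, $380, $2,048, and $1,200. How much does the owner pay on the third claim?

$154.40

Claim 1 — $445: $276 finishes the deductible; $169 goes to coinsurance; coinsurance $169 × 40% = $67.60. Owner pays $343.60; OOP now $343.60.
Claim 2 — $380: deductible met; 40% of $380 = $152. Cost to owner: $152. OOP to date $495.60.
Claim 3 — $2,048: deductible already satisfied, so owner's share is 40% × $2,048 = $819.20. That would push OOP to $1,314.80, over the $650 cap, so owner pays $650 − $495.60 = $154.40.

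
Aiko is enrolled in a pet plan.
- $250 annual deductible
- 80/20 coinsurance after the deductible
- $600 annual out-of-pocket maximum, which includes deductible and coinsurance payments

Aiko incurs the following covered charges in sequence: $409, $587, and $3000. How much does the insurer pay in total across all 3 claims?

Bill 1, $409: $250 finishes the deductible; $159 goes to coinsurance; coinsurance $159 × 20% = $31.80. Cost to owner: $281.80. OOP to date $281.80. Insurer: $409 − $281.80 = $127.20.
Bill 2, $587: deductible met; 20% of $587 = $117.40. Owner owes $117.40 (running OOP $399.20). Insurer: $587 − $117.40 = $469.60.
Bill 3, $3000: 20% coinsurance on $3000 = $600. OOP would hit $999.20 > $600, so the cap limits the owner to $600 − $399.20 = $200.80. Plan pays $3000 − $200.80 = $2799.20.
Insurer total: $127.20 + $469.60 + $2799.20 = $3396.

$3396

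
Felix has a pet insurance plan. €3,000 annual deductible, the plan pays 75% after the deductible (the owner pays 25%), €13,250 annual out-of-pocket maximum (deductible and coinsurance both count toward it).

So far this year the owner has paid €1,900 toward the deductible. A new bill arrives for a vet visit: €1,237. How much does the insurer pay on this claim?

€1,900 of the €3,000 deductible is already met, leaving €1,100.
That leaves €1,237 − €1,100 = €137 for coinsurance.
Owner's 25% share of €137 is €34.25.
Owner responsibility before any cap: €1,100 + €34.25 = €1,134.25.
Total out-of-pocket so far would be €1,900 + €1,134.25 = €3,034.25, below the €13,250 cap — no reduction.
The plan picks up €1,237 − €1,134.25 = €102.75.

€102.75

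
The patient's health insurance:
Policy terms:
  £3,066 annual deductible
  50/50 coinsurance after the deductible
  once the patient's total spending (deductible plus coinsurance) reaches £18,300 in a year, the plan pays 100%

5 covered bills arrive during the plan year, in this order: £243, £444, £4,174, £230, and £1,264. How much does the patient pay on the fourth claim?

Bill 1, £243: all of it applies to the deductible. Patient owes £243 (running OOP £243).
Bill 2, £444: entire amount goes to the deductible. Patient owes £444 (running OOP £687).
Bill 3, £4,174: deductible takes £2,379, £1,795 remains; 50% of £1,795 = £897.50. Patient pays £3,276.50; OOP now £3,963.50.
Bill 4, £230: 50% coinsurance on £230 = £115. Patient pays £115; OOP now £4,078.50.

£115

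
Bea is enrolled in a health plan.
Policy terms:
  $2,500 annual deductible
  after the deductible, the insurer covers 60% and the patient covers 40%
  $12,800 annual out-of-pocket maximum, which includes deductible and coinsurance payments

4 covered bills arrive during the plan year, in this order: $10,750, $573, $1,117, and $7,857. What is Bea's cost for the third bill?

$446.80

#1 ($10,750): $2,500 finishes the deductible; $8,250 goes to coinsurance; 40% of $8,250 = $3,300. Cost to patient: $5,800. OOP to date $5,800.
#2 ($573): 40% coinsurance on $573 = $229.20. Patient pays $229.20; OOP now $6,029.20.
#3 ($1,117): deductible already satisfied, so patient's share is 40% × $1,117 = $446.80. Cost to patient: $446.80. OOP to date $6,476.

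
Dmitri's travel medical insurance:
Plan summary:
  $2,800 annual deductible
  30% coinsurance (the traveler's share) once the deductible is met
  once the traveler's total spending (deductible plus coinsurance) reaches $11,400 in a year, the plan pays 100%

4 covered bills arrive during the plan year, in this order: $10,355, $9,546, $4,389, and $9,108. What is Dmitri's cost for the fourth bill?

$2,153

Claim 1 ($10,355): deductible takes $2,800, $7,555 remains; 30% of $7,555 = $2,266.50. Cost to traveler: $5,066.50. OOP to date $5,066.50.
Claim 2 ($9,546): deductible already satisfied, so traveler's share is 30% × $9,546 = $2,863.80. Cost to traveler: $2,863.80. OOP to date $7,930.30.
Claim 3 ($4,389): deductible met; 30% of $4,389 = $1,316.70. Traveler owes $1,316.70 (running OOP $9,247).
Claim 4 ($9,108): 30% coinsurance on $9,108 = $2,732.40. Adding that to $9,247 gives $11,979.40, past the $11,400 cap; traveler pays only $11,400 − $9,247 = $2,153.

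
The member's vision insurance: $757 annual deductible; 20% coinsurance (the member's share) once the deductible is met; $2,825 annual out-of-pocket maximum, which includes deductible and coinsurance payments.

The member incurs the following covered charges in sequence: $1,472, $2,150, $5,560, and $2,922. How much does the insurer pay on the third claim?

Claim 1 — $1,472: $757 finishes the deductible; $715 goes to coinsurance; member's 20% is $143. Member pays $900; OOP now $900. Insurer: $1,472 − $900 = $572.
Claim 2 — $2,150: deductible already satisfied, so member's share is 20% × $2,150 = $430. Member pays $430; OOP now $1,330. Insurer: $2,150 − $430 = $1,720.
Claim 3 — $5,560: 20% coinsurance on $5,560 = $1,112. Member owes $1,112 (running OOP $2,442). Insurer: $5,560 − $1,112 = $4,448.

$4,448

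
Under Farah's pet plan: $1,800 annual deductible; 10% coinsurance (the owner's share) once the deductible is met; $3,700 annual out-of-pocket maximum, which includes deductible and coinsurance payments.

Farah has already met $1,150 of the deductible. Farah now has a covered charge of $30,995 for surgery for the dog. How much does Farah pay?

$2,550

Deductible still to meet: $1,800 − $1,150 = $650.
After the $650 deductible portion, $30,995 − $650 = $30,345 is subject to coinsurance.
10% of $30,345 = $3,034.50 falls to the owner.
That puts the owner's cost at $650 + $3,034.50 = $3,684.50 before any cap.
Year-to-date out-of-pocket would reach $1,150 + $3,684.50 = $4,834.50, above the $3,700 maximum, so the owner pays only $3,700 − $1,150 = $2,550.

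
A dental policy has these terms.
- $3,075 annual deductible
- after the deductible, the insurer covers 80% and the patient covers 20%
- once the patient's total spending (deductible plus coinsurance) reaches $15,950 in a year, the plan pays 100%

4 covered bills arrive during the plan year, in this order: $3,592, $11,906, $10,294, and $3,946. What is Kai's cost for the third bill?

Claim 1 — $3,592: $3,075 finishes the deductible; $517 goes to coinsurance; 20% of $517 = $103.40. Patient pays $3,178.40; OOP now $3,178.40.
Claim 2 — $11,906: deductible already satisfied, so patient's share is 20% × $11,906 = $2,381.20. Patient owes $2,381.20 (running OOP $5,559.60).
Claim 3 — $10,294: 20% coinsurance on $10,294 = $2,058.80. Patient pays $2,058.80; OOP now $7,618.40.

$2,058.80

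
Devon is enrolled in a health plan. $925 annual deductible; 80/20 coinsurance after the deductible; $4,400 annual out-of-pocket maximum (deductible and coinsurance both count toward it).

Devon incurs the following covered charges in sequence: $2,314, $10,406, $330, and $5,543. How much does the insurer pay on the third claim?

$264

#1 ($2,314): $925 finishes the deductible; $1,389 goes to coinsurance; patient's 20% is $277.80. Cost to patient: $1,202.80. OOP to date $1,202.80. Insurer: $2,314 − $1,202.80 = $1,111.20.
#2 ($10,406): 20% coinsurance on $10,406 = $2,081.20. Patient owes $2,081.20 (running OOP $3,284). Insurer: $10,406 − $2,081.20 = $8,324.80.
#3 ($330): deductible already satisfied, so patient's share is 20% × $330 = $66. Cost to patient: $66. OOP to date $3,350. Plan pays $330 − $66 = $264.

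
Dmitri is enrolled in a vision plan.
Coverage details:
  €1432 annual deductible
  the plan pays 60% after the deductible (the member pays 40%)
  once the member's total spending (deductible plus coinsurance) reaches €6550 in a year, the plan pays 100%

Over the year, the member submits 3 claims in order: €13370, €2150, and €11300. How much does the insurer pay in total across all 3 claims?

€20270

Claim 1 — €13370: €1432 finishes the deductible; €11938 goes to coinsurance; member's 40% is €4775.20. Member owes €6207.20 (running OOP €6207.20). Plan pays €13370 − €6207.20 = €7162.80.
Claim 2 — €2150: deductible already satisfied, so member's share is 40% × €2150 = €860. OOP would hit €7067.20 > €6550, so the cap limits the member to €6550 − €6207.20 = €342.80. Insurer: €2150 − €342.80 = €1807.20.
Claim 3 — €11300: deductible already satisfied, so member's share is 40% × €11300 = €4520. OOP would hit €11070 > €6550, so the cap limits the member to €6550 − €6550 = €0. Insurer: €11300 − €0 = €11300.
Insurer total = bills − member's total = €26820 − €6550 = €20270.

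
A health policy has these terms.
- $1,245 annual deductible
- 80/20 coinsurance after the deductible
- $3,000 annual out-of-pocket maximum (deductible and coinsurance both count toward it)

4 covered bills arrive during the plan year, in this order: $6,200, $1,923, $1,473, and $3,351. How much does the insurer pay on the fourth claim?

$3,266.20

Claim 1 — $6,200: deductible takes $1,245, $4,955 remains; coinsurance $4,955 × 20% = $991. Patient owes $2,236 (running OOP $2,236). Insurer: $6,200 − $2,236 = $3,964.
Claim 2 — $1,923: deductible met; 20% of $1,923 = $384.60. Cost to patient: $384.60. OOP to date $2,620.60. Insurer: $1,923 − $384.60 = $1,538.40.
Claim 3 — $1,473: deductible met; 20% of $1,473 = $294.60. Patient owes $294.60 (running OOP $2,915.20). Insurer: $1,473 − $294.60 = $1,178.40.
Claim 4 — $3,351: 20% coinsurance on $3,351 = $670.20. OOP would hit $3,585.40 > $3,000, so the cap limits the patient to $3,000 − $2,915.20 = $84.80. Plan pays $3,351 − $84.80 = $3,266.20.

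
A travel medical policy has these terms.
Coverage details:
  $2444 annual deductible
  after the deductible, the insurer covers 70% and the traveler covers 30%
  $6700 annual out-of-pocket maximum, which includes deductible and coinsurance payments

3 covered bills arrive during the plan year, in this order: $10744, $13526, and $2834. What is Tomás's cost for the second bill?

$1766

#1 ($10744): $2444 finishes the deductible; $8300 goes to coinsurance; coinsurance $8300 × 30% = $2490. Traveler pays $4934; OOP now $4934.
#2 ($13526): deductible met; 30% of $13526 = $4057.80. That would push OOP to $8991.80, over the $6700 cap, so traveler pays $6700 − $4934 = $1766.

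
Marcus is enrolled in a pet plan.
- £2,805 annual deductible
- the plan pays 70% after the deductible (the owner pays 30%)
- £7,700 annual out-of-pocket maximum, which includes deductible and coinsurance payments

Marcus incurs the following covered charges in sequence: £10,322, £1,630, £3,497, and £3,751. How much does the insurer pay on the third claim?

#1 (£10,322): £2,805 finishes the deductible; £7,517 goes to coinsurance; 30% of £7,517 = £2,255.10. Cost to owner: £5,060.10. OOP to date £5,060.10. Insurer: £10,322 − £5,060.10 = £5,261.90.
#2 (£1,630): 30% coinsurance on £1,630 = £489. Owner pays £489; OOP now £5,549.10. Insurer: £1,630 − £489 = £1,141.
#3 (£3,497): deductible already satisfied, so owner's share is 30% × £3,497 = £1,049.10. Cost to owner: £1,049.10. OOP to date £6,598.20. Insurer: £3,497 − £1,049.10 = £2,447.90.

£2,447.90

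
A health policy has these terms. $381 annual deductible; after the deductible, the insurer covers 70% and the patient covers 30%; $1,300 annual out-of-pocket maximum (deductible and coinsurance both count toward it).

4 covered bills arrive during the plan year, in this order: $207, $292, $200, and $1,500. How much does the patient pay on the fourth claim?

$450

Bill 1, $207: fully absorbed by the deductible. Cost to patient: $207. OOP to date $207.
Bill 2, $292: $174 to deductible, leaving $118; coinsurance $118 × 30% = $35.40. Cost to patient: $209.40. OOP to date $416.40.
Bill 3, $200: 30% coinsurance on $200 = $60. Patient owes $60 (running OOP $476.40).
Bill 4, $1,500: deductible already satisfied, so patient's share is 30% × $1,500 = $450. Patient pays $450; OOP now $926.40.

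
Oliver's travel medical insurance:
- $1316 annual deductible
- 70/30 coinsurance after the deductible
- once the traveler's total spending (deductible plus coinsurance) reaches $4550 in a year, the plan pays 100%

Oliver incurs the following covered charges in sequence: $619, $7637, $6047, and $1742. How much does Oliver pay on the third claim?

$1152

Claim 1 ($619): all of it applies to the deductible. Traveler owes $619 (running OOP $619).
Claim 2 ($7637): deductible takes $697, $6940 remains; traveler's 30% is $2082. Traveler owes $2779 (running OOP $3398).
Claim 3 ($6047): deductible met; 30% of $6047 = $1814.10. That would push OOP to $5212.10, over the $4550 cap, so traveler pays $4550 − $3398 = $1152.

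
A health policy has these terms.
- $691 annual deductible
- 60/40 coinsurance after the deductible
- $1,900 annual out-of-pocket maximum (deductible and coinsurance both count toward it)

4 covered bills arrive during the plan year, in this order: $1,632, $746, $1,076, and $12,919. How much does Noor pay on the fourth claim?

#1 ($1,632): $691 to deductible, leaving $941; coinsurance $941 × 40% = $376.40. Patient pays $1,067.40; OOP now $1,067.40.
#2 ($746): 40% coinsurance on $746 = $298.40. Cost to patient: $298.40. OOP to date $1,365.80.
#3 ($1,076): deductible met; 40% of $1,076 = $430.40. Cost to patient: $430.40. OOP to date $1,796.20.
#4 ($12,919): deductible met; 40% of $12,919 = $5,167.60. OOP would hit $6,963.80 > $1,900, so the cap limits the patient to $1,900 − $1,796.20 = $103.80.

$103.80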